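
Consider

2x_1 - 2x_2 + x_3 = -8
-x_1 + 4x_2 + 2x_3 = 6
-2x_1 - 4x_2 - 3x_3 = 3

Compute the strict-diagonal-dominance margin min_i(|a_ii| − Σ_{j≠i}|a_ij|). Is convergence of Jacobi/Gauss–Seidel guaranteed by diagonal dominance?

row 1: |2| − (2+1) = -1
row 2: |4| − (1+2) = 1
row 3: |-3| − (2+4) = -3
minimum over rows = -3 → not strictly diagonally dominant

-3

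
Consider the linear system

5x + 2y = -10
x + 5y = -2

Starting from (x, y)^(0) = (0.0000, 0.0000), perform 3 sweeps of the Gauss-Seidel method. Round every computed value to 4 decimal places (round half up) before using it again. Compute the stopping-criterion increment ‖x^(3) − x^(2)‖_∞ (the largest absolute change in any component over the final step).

0.0000

Iteration 1:
  x = (-10 - (2)·0.0000) / (5) = -2.0000
  y = (-2 - (1)·-2.0000) / (5) = 0.0000
Iteration 2:
  x = (-10 - (2)·0.0000) / (5) = -2.0000
  y = (-2 - (1)·-2.0000) / (5) = 0.0000
Iteration 3:
  x = (-10 - (2)·0.0000) / (5) = -2.0000
  y = (-2 - (1)·-2.0000) / (5) = 0.0000
Change: (0.0000, 0.0000) → max |·| = 0.0000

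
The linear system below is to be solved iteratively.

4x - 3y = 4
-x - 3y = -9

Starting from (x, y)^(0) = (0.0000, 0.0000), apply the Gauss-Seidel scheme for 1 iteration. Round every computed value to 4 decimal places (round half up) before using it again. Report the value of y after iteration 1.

Iteration 1:
  x = (4 - (-3)·0.0000) / (4) = 1.0000
  y = (-9 - (-1)·1.0000) / (-3) = 2.6667

2.6667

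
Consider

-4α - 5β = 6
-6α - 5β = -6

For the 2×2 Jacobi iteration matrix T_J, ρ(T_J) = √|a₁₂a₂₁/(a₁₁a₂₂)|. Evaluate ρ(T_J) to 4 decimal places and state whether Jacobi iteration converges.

1.2247

a₁₂a₂₁/(a₁₁a₂₂) = (-5)·(-6) / ((-4)·(-5)) = 1.500000
ρ = √|1.500000| = √1.500000 = 1.2247
ρ > 1, so Jacobi diverges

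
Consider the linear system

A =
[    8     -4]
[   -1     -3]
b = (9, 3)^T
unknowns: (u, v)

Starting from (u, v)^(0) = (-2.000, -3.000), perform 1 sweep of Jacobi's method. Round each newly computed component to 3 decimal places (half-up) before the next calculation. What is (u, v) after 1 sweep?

(-0.375, -0.333)

Iteration 1:
  u = (9 - (-4)·-3.000) / (8) = -0.375
  v = (3 - (-1)·-2.000) / (-3) = -0.333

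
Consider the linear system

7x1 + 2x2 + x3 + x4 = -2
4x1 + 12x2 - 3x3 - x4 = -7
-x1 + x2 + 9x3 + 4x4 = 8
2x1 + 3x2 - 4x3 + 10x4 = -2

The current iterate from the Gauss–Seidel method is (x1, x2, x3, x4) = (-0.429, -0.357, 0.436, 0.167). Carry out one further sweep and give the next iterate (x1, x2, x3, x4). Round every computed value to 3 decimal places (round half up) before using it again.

One sweep:
  x1 = (-2 - (2)·-0.357 - (1)·0.436 - (1)·0.167) / (7) = -0.270
  x2 = (-7 - (4)·-0.270 - (-3)·0.436 - (-1)·0.167) / (12) = -0.370
  x3 = (8 - (-1)·-0.270 - (1)·-0.370 - (4)·0.167) / (9) = 0.826
  x4 = (-2 - (2)·-0.270 - (3)·-0.370 - (-4)·0.826) / (10) = 0.295

(-0.270, -0.370, 0.826, 0.295)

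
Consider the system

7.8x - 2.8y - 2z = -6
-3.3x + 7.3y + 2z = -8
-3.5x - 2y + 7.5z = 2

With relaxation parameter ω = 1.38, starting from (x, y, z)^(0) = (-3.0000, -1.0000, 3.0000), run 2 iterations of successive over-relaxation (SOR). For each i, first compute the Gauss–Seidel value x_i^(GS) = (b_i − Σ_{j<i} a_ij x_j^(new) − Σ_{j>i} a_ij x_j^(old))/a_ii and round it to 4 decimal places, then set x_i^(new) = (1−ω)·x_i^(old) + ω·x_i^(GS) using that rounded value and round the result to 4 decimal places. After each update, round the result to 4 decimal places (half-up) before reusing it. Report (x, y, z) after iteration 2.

(-2.5991, -2.0310, -1.6568)

Iteration 1:
  x: GS value = (-6 - (-2.8)·-1.0000 - (-2)·3.0000) / (7.8) = -0.3590;  x ← (1−ω)·-3.0000 + ω·-0.3590 = 0.6446
  y: GS value = (-8 - (-3.3)·0.6446 - (2)·3.0000) / (7.3) = -1.6264;  y ← (1−ω)·-1.0000 + ω·-1.6264 = -1.8644
  z: GS value = (2 - (-3.5)·0.6446 - (-2)·-1.8644) / (7.5) = 0.0703;  z ← (1−ω)·3.0000 + ω·0.0703 = -1.0430
Iteration 2:
  x: GS value = (-6 - (-2.8)·-1.8644 - (-2)·-1.0430) / (7.8) = -1.7059;  x ← (1−ω)·0.6446 + ω·-1.7059 = -2.5991
  y: GS value = (-8 - (-3.3)·-2.5991 - (2)·-1.0430) / (7.3) = -1.9851;  y ← (1−ω)·-1.8644 + ω·-1.9851 = -2.0310
  z: GS value = (2 - (-3.5)·-2.5991 - (-2)·-2.0310) / (7.5) = -1.4878;  z ← (1−ω)·-1.0430 + ω·-1.4878 = -1.6568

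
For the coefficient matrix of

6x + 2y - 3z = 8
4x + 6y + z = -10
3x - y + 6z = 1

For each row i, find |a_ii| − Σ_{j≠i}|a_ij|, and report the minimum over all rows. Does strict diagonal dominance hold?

row 1: |6| − (2+3) = 1
row 2: |6| − (4+1) = 1
row 3: |6| − (3+1) = 2
minimum over rows = 1 → strictly diagonally dominant (convergence guaranteed)

1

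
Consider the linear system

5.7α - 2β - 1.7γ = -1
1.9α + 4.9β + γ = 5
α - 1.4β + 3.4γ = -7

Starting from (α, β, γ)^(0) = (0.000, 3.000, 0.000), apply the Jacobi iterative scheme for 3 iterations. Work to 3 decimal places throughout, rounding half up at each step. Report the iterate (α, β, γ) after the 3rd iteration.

(-0.443, 1.432, -1.691)

Iteration 1:
  α = (-1 - (-2)·3.000 - (-1.7)·0.000) / (5.7) = 0.877
  β = (5 - (1.9)·0.000 - (1)·0.000) / (4.9) = 1.020
  γ = (-7 - (1)·0.000 - (-1.4)·3.000) / (3.4) = -0.824
Iteration 2:
  α = (-1 - (-2)·1.020 - (-1.7)·-0.824) / (5.7) = -0.063
  β = (5 - (1.9)·0.877 - (1)·-0.824) / (4.9) = 0.849
  γ = (-7 - (1)·0.877 - (-1.4)·1.020) / (3.4) = -1.897
Iteration 3:
  α = (-1 - (-2)·0.849 - (-1.7)·-1.897) / (5.7) = -0.443
  β = (5 - (1.9)·-0.063 - (1)·-1.897) / (4.9) = 1.432
  γ = (-7 - (1)·-0.063 - (-1.4)·0.849) / (3.4) = -1.691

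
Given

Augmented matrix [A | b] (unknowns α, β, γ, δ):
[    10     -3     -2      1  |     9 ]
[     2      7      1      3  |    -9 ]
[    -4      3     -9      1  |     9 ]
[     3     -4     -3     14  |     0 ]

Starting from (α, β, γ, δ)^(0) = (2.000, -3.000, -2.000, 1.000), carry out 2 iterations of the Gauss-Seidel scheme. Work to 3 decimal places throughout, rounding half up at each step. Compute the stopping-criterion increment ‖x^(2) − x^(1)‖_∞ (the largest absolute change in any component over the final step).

Iteration 1:
  α = (9 - (-3)·-3.000 - (-2)·-2.000 - (1)·1.000) / (10) = -0.500
  β = (-9 - (2)·-0.500 - (1)·-2.000 - (3)·1.000) / (7) = -1.286
  γ = (9 - (-4)·-0.500 - (3)·-1.286 - (1)·1.000) / (-9) = -1.095
  δ = (0 - (3)·-0.500 - (-4)·-1.286 - (-3)·-1.095) / (14) = -0.495
Iteration 2:
  α = (9 - (-3)·-1.286 - (-2)·-1.095 - (1)·-0.495) / (10) = 0.345
  β = (-9 - (2)·0.345 - (1)·-1.095 - (3)·-0.495) / (7) = -1.016
  γ = (9 - (-4)·0.345 - (3)·-1.016 - (1)·-0.495) / (-9) = -1.547
  δ = (0 - (3)·0.345 - (-4)·-1.016 - (-3)·-1.547) / (14) = -0.696
Change: (0.845, 0.270, -0.452, -0.201) → max |·| = 0.845

0.845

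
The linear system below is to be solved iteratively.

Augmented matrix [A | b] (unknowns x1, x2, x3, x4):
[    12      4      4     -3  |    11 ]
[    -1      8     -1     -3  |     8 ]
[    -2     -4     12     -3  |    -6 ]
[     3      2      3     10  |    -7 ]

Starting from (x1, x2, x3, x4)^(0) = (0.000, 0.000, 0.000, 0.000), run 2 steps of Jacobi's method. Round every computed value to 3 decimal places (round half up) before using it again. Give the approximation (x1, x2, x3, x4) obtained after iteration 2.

(0.575, 0.790, -0.189, -1.025)

Iteration 1:
  x1 = (11 - (4)·0.000 - (4)·0.000 - (-3)·0.000) / (12) = 0.917
  x2 = (8 - (-1)·0.000 - (-1)·0.000 - (-3)·0.000) / (8) = 1.000
  x3 = (-6 - (-2)·0.000 - (-4)·0.000 - (-3)·0.000) / (12) = -0.500
  x4 = (-7 - (3)·0.000 - (2)·0.000 - (3)·0.000) / (10) = -0.700
Iteration 2:
  x1 = (11 - (4)·1.000 - (4)·-0.500 - (-3)·-0.700) / (12) = 0.575
  x2 = (8 - (-1)·0.917 - (-1)·-0.500 - (-3)·-0.700) / (8) = 0.790
  x3 = (-6 - (-2)·0.917 - (-4)·1.000 - (-3)·-0.700) / (12) = -0.189
  x4 = (-7 - (3)·0.917 - (2)·1.000 - (3)·-0.500) / (10) = -1.025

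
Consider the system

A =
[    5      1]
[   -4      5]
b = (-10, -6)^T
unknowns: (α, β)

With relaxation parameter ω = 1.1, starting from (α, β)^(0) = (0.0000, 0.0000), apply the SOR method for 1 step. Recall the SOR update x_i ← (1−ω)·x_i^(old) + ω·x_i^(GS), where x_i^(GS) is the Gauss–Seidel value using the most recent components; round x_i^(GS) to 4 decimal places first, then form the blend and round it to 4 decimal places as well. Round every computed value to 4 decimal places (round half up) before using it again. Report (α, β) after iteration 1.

Iteration 1:
  α: GS value = (-10 - (1)·0.0000) / (5) = -2.0000;  α ← (1−ω)·0.0000 + ω·-2.0000 = -2.2000
  β: GS value = (-6 - (-4)·-2.2000) / (5) = -2.9600;  β ← (1−ω)·0.0000 + ω·-2.9600 = -3.2560

(-2.2000, -3.2560)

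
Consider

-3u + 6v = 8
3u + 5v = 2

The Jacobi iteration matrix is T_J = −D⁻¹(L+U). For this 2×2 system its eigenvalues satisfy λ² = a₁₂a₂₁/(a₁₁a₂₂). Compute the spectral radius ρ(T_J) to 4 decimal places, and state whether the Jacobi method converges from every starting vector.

a₁₂a₂₁/(a₁₁a₂₂) = (6)·(3) / ((-3)·(5)) = -1.200000
ρ = √|-1.200000| = √1.200000 = 1.0954
ρ > 1, so Jacobi diverges

1.0954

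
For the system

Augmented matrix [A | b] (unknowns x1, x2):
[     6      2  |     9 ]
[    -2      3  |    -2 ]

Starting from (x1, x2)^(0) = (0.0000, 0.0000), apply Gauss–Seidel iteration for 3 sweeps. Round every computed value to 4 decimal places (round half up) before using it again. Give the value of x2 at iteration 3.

0.2757

Iteration 1:
  x1 = (9 - (2)·0.0000) / (6) = 1.5000
  x2 = (-2 - (-2)·1.5000) / (3) = 0.3333
Iteration 2:
  x1 = (9 - (2)·0.3333) / (6) = 1.3889
  x2 = (-2 - (-2)·1.3889) / (3) = 0.2593
Iteration 3:
  x1 = (9 - (2)·0.2593) / (6) = 1.4136
  x2 = (-2 - (-2)·1.4136) / (3) = 0.2757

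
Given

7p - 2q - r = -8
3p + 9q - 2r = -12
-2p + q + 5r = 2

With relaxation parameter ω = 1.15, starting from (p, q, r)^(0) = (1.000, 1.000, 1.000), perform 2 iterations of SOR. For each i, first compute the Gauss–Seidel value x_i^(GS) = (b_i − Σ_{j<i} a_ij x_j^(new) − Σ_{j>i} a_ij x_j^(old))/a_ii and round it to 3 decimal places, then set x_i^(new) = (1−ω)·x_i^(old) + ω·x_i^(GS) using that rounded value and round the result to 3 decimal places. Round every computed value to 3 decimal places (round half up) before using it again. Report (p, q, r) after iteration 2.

(-1.498, -0.773, -0.068)

Iteration 1:
  p: GS value = (-8 - (-2)·1.000 - (-1)·1.000) / (7) = -0.714;  p ← (1−ω)·1.000 + ω·-0.714 = -0.971
  q: GS value = (-12 - (3)·-0.971 - (-2)·1.000) / (9) = -0.787;  q ← (1−ω)·1.000 + ω·-0.787 = -1.055
  r: GS value = (2 - (-2)·-0.971 - (1)·-1.055) / (5) = 0.223;  r ← (1−ω)·1.000 + ω·0.223 = 0.106
Iteration 2:
  p: GS value = (-8 - (-2)·-1.055 - (-1)·0.106) / (7) = -1.429;  p ← (1−ω)·-0.971 + ω·-1.429 = -1.498
  q: GS value = (-12 - (3)·-1.498 - (-2)·0.106) / (9) = -0.810;  q ← (1−ω)·-1.055 + ω·-0.810 = -0.773
  r: GS value = (2 - (-2)·-1.498 - (1)·-0.773) / (5) = -0.045;  r ← (1−ω)·0.106 + ω·-0.045 = -0.068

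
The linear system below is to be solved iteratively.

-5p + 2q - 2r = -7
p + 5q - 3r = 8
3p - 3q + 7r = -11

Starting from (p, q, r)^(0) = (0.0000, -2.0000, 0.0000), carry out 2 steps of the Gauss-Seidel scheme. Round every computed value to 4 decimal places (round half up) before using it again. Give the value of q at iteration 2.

Iteration 1:
  p = (-7 - (2)·-2.0000 - (-2)·0.0000) / (-5) = 0.6000
  q = (8 - (1)·0.6000 - (-3)·0.0000) / (5) = 1.4800
  r = (-11 - (3)·0.6000 - (-3)·1.4800) / (7) = -1.1943
Iteration 2:
  p = (-7 - (2)·1.4800 - (-2)·-1.1943) / (-5) = 2.4697
  q = (8 - (1)·2.4697 - (-3)·-1.1943) / (5) = 0.3895
  r = (-11 - (3)·2.4697 - (-3)·0.3895) / (7) = -2.4629

0.3895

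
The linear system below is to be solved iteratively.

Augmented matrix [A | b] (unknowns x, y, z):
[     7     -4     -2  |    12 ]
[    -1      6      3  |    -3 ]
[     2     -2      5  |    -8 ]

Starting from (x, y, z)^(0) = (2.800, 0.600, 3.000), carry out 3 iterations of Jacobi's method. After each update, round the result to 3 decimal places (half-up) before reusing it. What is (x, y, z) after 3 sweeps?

Iteration 1:
  x = (12 - (-4)·0.600 - (-2)·3.000) / (7) = 2.914
  y = (-3 - (-1)·2.800 - (3)·3.000) / (6) = -1.533
  z = (-8 - (2)·2.800 - (-2)·0.600) / (5) = -2.480
Iteration 2:
  x = (12 - (-4)·-1.533 - (-2)·-2.480) / (7) = 0.130
  y = (-3 - (-1)·2.914 - (3)·-2.480) / (6) = 1.226
  z = (-8 - (2)·2.914 - (-2)·-1.533) / (5) = -3.379
Iteration 3:
  x = (12 - (-4)·1.226 - (-2)·-3.379) / (7) = 1.449
  y = (-3 - (-1)·0.130 - (3)·-3.379) / (6) = 1.211
  z = (-8 - (2)·0.130 - (-2)·1.226) / (5) = -1.162

(1.449, 1.211, -1.162)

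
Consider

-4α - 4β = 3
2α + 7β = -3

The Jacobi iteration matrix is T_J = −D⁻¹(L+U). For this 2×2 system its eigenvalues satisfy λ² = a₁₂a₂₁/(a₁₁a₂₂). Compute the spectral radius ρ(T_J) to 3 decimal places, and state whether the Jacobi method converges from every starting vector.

0.535

a₁₂a₂₁/(a₁₁a₂₂) = (-4)·(2) / ((-4)·(7)) = 0.285714
ρ = √|0.285714| = √0.285714 = 0.535
ρ < 1, so Jacobi converges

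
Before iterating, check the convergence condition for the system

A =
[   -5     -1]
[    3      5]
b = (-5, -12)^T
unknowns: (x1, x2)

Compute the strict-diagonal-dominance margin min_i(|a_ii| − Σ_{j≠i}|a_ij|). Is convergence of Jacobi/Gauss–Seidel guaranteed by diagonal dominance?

row 1: |-5| − (1) = 4
row 2: |5| − (3) = 2
minimum over rows = 2 → strictly diagonally dominant (convergence guaranteed)

2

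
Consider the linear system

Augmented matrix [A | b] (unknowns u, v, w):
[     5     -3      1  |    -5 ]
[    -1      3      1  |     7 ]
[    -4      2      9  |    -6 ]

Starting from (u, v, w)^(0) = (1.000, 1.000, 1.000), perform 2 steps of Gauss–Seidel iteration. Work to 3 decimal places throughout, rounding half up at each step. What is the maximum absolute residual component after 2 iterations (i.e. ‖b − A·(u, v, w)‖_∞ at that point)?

3.099

Iteration 1:
  u = (-5 - (-3)·1.000 - (1)·1.000) / (5) = -0.600
  v = (7 - (-1)·-0.600 - (1)·1.000) / (3) = 1.800
  w = (-6 - (-4)·-0.600 - (2)·1.800) / (9) = -1.333
Iteration 2:
  u = (-5 - (-3)·1.800 - (1)·-1.333) / (5) = 0.347
  v = (7 - (-1)·0.347 - (1)·-1.333) / (3) = 2.893
  w = (-6 - (-4)·0.347 - (2)·2.893) / (9) = -1.155
Residual b − A·x = (3.099, -0.177, -0.003); ∞-norm = 3.099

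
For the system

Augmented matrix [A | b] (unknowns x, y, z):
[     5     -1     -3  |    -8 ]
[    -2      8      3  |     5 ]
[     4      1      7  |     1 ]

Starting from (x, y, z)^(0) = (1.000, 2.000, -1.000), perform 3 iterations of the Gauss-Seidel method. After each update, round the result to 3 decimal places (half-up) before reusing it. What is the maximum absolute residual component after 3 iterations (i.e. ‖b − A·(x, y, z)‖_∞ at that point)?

0.722

Iteration 1:
  x = (-8 - (-1)·2.000 - (-3)·-1.000) / (5) = -1.800
  y = (5 - (-2)·-1.800 - (3)·-1.000) / (8) = 0.550
  z = (1 - (4)·-1.800 - (1)·0.550) / (7) = 1.093
Iteration 2:
  x = (-8 - (-1)·0.550 - (-3)·1.093) / (5) = -0.834
  y = (5 - (-2)·-0.834 - (3)·1.093) / (8) = 0.007
  z = (1 - (4)·-0.834 - (1)·0.007) / (7) = 0.618
Iteration 3:
  x = (-8 - (-1)·0.007 - (-3)·0.618) / (5) = -1.228
  y = (5 - (-2)·-1.228 - (3)·0.618) / (8) = 0.086
  z = (1 - (4)·-1.228 - (1)·0.086) / (7) = 0.832
Residual b − A·x = (0.722, -0.640, 0.002); ∞-norm = 0.722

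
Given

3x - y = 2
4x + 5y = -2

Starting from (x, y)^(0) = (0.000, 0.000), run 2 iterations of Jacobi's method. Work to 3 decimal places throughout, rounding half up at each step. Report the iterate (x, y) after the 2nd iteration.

Iteration 1:
  x = (2 - (-1)·0.000) / (3) = 0.667
  y = (-2 - (4)·0.000) / (5) = -0.400
Iteration 2:
  x = (2 - (-1)·-0.400) / (3) = 0.533
  y = (-2 - (4)·0.667) / (5) = -0.934

(0.533, -0.934)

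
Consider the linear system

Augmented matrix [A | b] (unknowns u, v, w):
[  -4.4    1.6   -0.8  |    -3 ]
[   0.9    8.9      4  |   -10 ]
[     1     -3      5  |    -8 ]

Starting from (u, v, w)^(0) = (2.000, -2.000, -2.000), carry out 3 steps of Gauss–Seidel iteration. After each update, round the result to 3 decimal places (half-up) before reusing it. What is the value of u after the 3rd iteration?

Iteration 1:
  u = (-3 - (1.6)·-2.000 - (-0.8)·-2.000) / (-4.4) = 0.318
  v = (-10 - (0.9)·0.318 - (4)·-2.000) / (8.9) = -0.257
  w = (-8 - (1)·0.318 - (-3)·-0.257) / (5) = -1.818
Iteration 2:
  u = (-3 - (1.6)·-0.257 - (-0.8)·-1.818) / (-4.4) = 0.919
  v = (-10 - (0.9)·0.919 - (4)·-1.818) / (8.9) = -0.399
  w = (-8 - (1)·0.919 - (-3)·-0.399) / (5) = -2.023
Iteration 3:
  u = (-3 - (1.6)·-0.399 - (-0.8)·-2.023) / (-4.4) = 0.905
  v = (-10 - (0.9)·0.905 - (4)·-2.023) / (8.9) = -0.306
  w = (-8 - (1)·0.905 - (-3)·-0.306) / (5) = -1.965

0.905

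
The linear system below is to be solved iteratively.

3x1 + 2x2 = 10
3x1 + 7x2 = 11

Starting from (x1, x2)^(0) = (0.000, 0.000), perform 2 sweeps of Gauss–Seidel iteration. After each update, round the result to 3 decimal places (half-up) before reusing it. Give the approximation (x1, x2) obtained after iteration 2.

(3.238, 0.184)

Iteration 1:
  x1 = (10 - (2)·0.000) / (3) = 3.333
  x2 = (11 - (3)·3.333) / (7) = 0.143
Iteration 2:
  x1 = (10 - (2)·0.143) / (3) = 3.238
  x2 = (11 - (3)·3.238) / (7) = 0.184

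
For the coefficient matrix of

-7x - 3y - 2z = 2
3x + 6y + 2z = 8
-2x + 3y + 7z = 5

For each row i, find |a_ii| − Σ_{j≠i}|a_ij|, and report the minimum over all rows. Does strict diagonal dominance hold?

row 1: |-7| − (3+2) = 2
row 2: |6| − (3+2) = 1
row 3: |7| − (2+3) = 2
minimum over rows = 1 → strictly diagonally dominant (convergence guaranteed)

1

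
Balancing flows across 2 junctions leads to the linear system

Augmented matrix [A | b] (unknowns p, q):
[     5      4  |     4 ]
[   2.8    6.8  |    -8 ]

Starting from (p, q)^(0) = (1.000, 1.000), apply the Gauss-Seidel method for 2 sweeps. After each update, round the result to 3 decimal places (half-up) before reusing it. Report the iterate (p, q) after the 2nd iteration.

(1.741, -1.893)

Iteration 1:
  p = (4 - (4)·1.000) / (5) = 0.000
  q = (-8 - (2.8)·0.000) / (6.8) = -1.176
Iteration 2:
  p = (4 - (4)·-1.176) / (5) = 1.741
  q = (-8 - (2.8)·1.741) / (6.8) = -1.893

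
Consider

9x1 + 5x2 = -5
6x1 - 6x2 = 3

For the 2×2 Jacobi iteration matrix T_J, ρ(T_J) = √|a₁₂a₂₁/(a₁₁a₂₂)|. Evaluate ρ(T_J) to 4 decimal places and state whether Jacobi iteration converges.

0.7454

a₁₂a₂₁/(a₁₁a₂₂) = (5)·(6) / ((9)·(-6)) = -0.555556
ρ = √|-0.555556| = √0.555556 = 0.7454
ρ < 1, so Jacobi converges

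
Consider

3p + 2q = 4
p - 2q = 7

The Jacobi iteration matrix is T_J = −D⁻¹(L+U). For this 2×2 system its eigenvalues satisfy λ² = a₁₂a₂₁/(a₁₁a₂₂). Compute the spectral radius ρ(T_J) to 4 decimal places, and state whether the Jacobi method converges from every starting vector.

a₁₂a₂₁/(a₁₁a₂₂) = (2)·(1) / ((3)·(-2)) = -0.333333
ρ = √|-0.333333| = √0.333333 = 0.5774
ρ < 1, so Jacobi converges

0.5774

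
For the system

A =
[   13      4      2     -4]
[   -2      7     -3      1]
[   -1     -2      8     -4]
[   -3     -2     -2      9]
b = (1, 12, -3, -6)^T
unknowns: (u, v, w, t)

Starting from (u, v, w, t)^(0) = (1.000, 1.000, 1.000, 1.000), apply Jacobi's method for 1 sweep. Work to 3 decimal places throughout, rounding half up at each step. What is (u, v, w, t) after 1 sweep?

(-0.077, 2.286, 0.500, 0.111)

Iteration 1:
  u = (1 - (4)·1.000 - (2)·1.000 - (-4)·1.000) / (13) = -0.077
  v = (12 - (-2)·1.000 - (-3)·1.000 - (1)·1.000) / (7) = 2.286
  w = (-3 - (-1)·1.000 - (-2)·1.000 - (-4)·1.000) / (8) = 0.500
  t = (-6 - (-3)·1.000 - (-2)·1.000 - (-2)·1.000) / (9) = 0.111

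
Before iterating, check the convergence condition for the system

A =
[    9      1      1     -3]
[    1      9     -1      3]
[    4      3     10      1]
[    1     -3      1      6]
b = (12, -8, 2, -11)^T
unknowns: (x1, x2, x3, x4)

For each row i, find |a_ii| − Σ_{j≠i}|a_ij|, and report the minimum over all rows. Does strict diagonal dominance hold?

row 1: |9| − (1+1+3) = 4
row 2: |9| − (1+1+3) = 4
row 3: |10| − (4+3+1) = 2
row 4: |6| − (1+3+1) = 1
minimum over rows = 1 → strictly diagonally dominant (convergence guaranteed)

1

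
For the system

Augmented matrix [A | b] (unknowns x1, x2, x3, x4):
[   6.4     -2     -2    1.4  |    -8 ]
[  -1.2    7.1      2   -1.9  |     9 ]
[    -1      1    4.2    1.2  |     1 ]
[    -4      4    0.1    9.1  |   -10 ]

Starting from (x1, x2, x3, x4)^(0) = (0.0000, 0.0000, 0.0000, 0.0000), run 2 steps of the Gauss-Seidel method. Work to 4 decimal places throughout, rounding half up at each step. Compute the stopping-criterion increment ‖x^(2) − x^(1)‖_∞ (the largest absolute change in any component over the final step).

0.8535

Iteration 1:
  x1 = (-8 - (-2)·0.0000 - (-2)·0.0000 - (1.4)·0.0000) / (6.4) = -1.2500
  x2 = (9 - (-1.2)·-1.2500 - (2)·0.0000 - (-1.9)·0.0000) / (7.1) = 1.0563
  x3 = (1 - (-1)·-1.2500 - (1)·1.0563 - (1.2)·0.0000) / (4.2) = -0.3110
  x4 = (-10 - (-4)·-1.2500 - (4)·1.0563 - (0.1)·-0.3110) / (9.1) = -2.1092
Iteration 2:
  x1 = (-8 - (-2)·1.0563 - (-2)·-0.3110 - (1.4)·-2.1092) / (6.4) = -0.5557
  x2 = (9 - (-1.2)·-0.5557 - (2)·-0.3110 - (-1.9)·-2.1092) / (7.1) = 0.6969
  x3 = (1 - (-1)·-0.5557 - (1)·0.6969 - (1.2)·-2.1092) / (4.2) = 0.5425
  x4 = (-10 - (-4)·-0.5557 - (4)·0.6969 - (0.1)·0.5425) / (9.1) = -1.6555
Change: (0.6943, -0.3594, 0.8535, 0.4537) → max |·| = 0.8535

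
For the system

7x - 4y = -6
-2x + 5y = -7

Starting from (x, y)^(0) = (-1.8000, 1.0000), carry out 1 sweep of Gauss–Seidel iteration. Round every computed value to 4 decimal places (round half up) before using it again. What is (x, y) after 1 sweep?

(-0.2857, -1.5143)

Iteration 1:
  x = (-6 - (-4)·1.0000) / (7) = -0.2857
  y = (-7 - (-2)·-0.2857) / (5) = -1.5143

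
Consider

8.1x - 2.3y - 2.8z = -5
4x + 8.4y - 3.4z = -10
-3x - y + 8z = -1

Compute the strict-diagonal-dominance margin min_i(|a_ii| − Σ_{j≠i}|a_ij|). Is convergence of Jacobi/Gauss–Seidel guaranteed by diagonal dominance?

1

row 1: |8.1| − (2.3+2.8) = 3
row 2: |8.4| − (4+3.4) = 1
row 3: |8| − (3+1) = 4
minimum over rows = 1 → strictly diagonally dominant (convergence guaranteed)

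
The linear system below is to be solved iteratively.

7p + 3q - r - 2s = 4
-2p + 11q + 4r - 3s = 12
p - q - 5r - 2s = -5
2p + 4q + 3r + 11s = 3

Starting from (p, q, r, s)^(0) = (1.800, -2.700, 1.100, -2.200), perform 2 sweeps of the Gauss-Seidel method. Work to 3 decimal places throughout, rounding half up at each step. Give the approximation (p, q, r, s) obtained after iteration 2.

Iteration 1:
  p = (4 - (3)·-2.700 - (-1)·1.100 - (-2)·-2.200) / (7) = 1.257
  q = (12 - (-2)·1.257 - (4)·1.100 - (-3)·-2.200) / (11) = 0.319
  r = (-5 - (1)·1.257 - (-1)·0.319 - (-2)·-2.200) / (-5) = 2.068
  s = (3 - (2)·1.257 - (4)·0.319 - (3)·2.068) / (11) = -0.636
Iteration 2:
  p = (4 - (3)·0.319 - (-1)·2.068 - (-2)·-0.636) / (7) = 0.548
  q = (12 - (-2)·0.548 - (4)·2.068 - (-3)·-0.636) / (11) = 0.265
  r = (-5 - (1)·0.548 - (-1)·0.265 - (-2)·-0.636) / (-5) = 1.311
  s = (3 - (2)·0.548 - (4)·0.265 - (3)·1.311) / (11) = -0.281

(0.548, 0.265, 1.311, -0.281)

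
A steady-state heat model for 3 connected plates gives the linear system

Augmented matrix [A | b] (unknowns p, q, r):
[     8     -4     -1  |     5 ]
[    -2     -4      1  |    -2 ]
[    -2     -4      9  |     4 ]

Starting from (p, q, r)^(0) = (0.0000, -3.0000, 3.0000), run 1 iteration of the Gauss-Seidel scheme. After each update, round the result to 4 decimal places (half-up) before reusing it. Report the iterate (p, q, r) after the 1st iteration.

Iteration 1:
  p = (5 - (-4)·-3.0000 - (-1)·3.0000) / (8) = -0.5000
  q = (-2 - (-2)·-0.5000 - (1)·3.0000) / (-4) = 1.5000
  r = (4 - (-2)·-0.5000 - (-4)·1.5000) / (9) = 1.0000

(-0.5000, 1.5000, 1.0000)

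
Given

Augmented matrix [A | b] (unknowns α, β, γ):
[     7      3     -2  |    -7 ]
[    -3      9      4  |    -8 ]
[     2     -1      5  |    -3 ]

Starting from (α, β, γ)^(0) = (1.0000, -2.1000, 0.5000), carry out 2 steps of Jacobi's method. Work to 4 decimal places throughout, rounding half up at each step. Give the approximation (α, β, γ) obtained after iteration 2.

(-1.0724, -0.2435, -0.7727)

Iteration 1:
  α = (-7 - (3)·-2.1000 - (-2)·0.5000) / (7) = 0.0429
  β = (-8 - (-3)·1.0000 - (4)·0.5000) / (9) = -0.7778
  γ = (-3 - (2)·1.0000 - (-1)·-2.1000) / (5) = -1.4200
Iteration 2:
  α = (-7 - (3)·-0.7778 - (-2)·-1.4200) / (7) = -1.0724
  β = (-8 - (-3)·0.0429 - (4)·-1.4200) / (9) = -0.2435
  γ = (-3 - (2)·0.0429 - (-1)·-0.7778) / (5) = -0.7727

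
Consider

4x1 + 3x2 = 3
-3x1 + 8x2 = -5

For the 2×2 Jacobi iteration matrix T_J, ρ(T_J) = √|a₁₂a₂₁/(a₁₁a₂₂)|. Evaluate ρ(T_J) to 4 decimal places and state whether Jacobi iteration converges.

a₁₂a₂₁/(a₁₁a₂₂) = (3)·(-3) / ((4)·(8)) = -0.281250
ρ = √|-0.281250| = √0.281250 = 0.5303
ρ < 1, so Jacobi converges

0.5303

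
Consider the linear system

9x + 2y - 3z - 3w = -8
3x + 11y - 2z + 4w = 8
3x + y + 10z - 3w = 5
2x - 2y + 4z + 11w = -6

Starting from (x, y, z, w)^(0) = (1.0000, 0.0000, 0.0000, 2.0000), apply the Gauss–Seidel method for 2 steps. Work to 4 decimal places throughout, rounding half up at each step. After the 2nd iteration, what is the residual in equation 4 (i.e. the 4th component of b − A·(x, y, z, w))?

0.0002

Iteration 1:
  x = (-8 - (2)·0.0000 - (-3)·0.0000 - (-3)·2.0000) / (9) = -0.2222
  y = (8 - (3)·-0.2222 - (-2)·0.0000 - (4)·2.0000) / (11) = 0.0606
  z = (5 - (3)·-0.2222 - (1)·0.0606 - (-3)·2.0000) / (10) = 1.1606
  w = (-6 - (2)·-0.2222 - (-2)·0.0606 - (4)·1.1606) / (11) = -0.9161
Iteration 2:
  x = (-8 - (2)·0.0606 - (-3)·1.1606 - (-3)·-0.9161) / (9) = -0.8209
  y = (8 - (3)·-0.8209 - (-2)·1.1606 - (4)·-0.9161) / (11) = 1.4953
  z = (5 - (3)·-0.8209 - (1)·1.4953 - (-3)·-0.9161) / (10) = 0.3219
  w = (-6 - (2)·-0.8209 - (-2)·1.4953 - (4)·0.3219) / (11) = -0.2414
Residual b − A·x = (-3.3610, -4.3762, 2.0242, 0.0002)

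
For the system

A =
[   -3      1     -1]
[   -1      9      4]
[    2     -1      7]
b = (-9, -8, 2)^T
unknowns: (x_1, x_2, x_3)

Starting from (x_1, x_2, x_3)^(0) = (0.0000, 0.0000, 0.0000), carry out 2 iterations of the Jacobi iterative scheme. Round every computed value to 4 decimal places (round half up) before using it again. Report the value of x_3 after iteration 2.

-0.6984

Iteration 1:
  x_1 = (-9 - (1)·0.0000 - (-1)·0.0000) / (-3) = 3.0000
  x_2 = (-8 - (-1)·0.0000 - (4)·0.0000) / (9) = -0.8889
  x_3 = (2 - (2)·0.0000 - (-1)·0.0000) / (7) = 0.2857
Iteration 2:
  x_1 = (-9 - (1)·-0.8889 - (-1)·0.2857) / (-3) = 2.6085
  x_2 = (-8 - (-1)·3.0000 - (4)·0.2857) / (9) = -0.6825
  x_3 = (2 - (2)·3.0000 - (-1)·-0.8889) / (7) = -0.6984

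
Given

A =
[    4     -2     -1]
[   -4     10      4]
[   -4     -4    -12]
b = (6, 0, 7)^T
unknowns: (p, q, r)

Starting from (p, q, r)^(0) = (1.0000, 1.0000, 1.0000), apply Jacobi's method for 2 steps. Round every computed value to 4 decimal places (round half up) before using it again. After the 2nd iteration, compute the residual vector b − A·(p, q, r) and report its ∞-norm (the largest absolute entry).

Iteration 1:
  p = (6 - (-2)·1.0000 - (-1)·1.0000) / (4) = 2.2500
  q = (0 - (-4)·1.0000 - (4)·1.0000) / (10) = 0.0000
  r = (7 - (-4)·1.0000 - (-4)·1.0000) / (-12) = -1.2500
Iteration 2:
  p = (6 - (-2)·0.0000 - (-1)·-1.2500) / (4) = 1.1875
  q = (0 - (-4)·2.2500 - (4)·-1.2500) / (10) = 1.4000
  r = (7 - (-4)·2.2500 - (-4)·0.0000) / (-12) = -1.3333
Residual b − A·x = (2.7167, -3.9168, 1.3504); ∞-norm = 3.9168

3.9168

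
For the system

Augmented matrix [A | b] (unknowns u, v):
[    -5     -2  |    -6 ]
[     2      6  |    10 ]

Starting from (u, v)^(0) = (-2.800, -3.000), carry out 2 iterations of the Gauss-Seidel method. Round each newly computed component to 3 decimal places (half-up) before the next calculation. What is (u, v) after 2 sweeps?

(0.853, 1.382)

Iteration 1:
  u = (-6 - (-2)·-3.000) / (-5) = 2.400
  v = (10 - (2)·2.400) / (6) = 0.867
Iteration 2:
  u = (-6 - (-2)·0.867) / (-5) = 0.853
  v = (10 - (2)·0.853) / (6) = 1.382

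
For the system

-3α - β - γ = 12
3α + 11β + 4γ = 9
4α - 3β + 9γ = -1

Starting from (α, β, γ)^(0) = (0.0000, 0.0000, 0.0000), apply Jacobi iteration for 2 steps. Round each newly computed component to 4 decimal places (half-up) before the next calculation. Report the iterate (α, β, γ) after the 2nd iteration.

(-4.2357, 1.9495, 1.9394)

Iteration 1:
  α = (12 - (-1)·0.0000 - (-1)·0.0000) / (-3) = -4.0000
  β = (9 - (3)·0.0000 - (4)·0.0000) / (11) = 0.8182
  γ = (-1 - (4)·0.0000 - (-3)·0.0000) / (9) = -0.1111
Iteration 2:
  α = (12 - (-1)·0.8182 - (-1)·-0.1111) / (-3) = -4.2357
  β = (9 - (3)·-4.0000 - (4)·-0.1111) / (11) = 1.9495
  γ = (-1 - (4)·-4.0000 - (-3)·0.8182) / (9) = 1.9394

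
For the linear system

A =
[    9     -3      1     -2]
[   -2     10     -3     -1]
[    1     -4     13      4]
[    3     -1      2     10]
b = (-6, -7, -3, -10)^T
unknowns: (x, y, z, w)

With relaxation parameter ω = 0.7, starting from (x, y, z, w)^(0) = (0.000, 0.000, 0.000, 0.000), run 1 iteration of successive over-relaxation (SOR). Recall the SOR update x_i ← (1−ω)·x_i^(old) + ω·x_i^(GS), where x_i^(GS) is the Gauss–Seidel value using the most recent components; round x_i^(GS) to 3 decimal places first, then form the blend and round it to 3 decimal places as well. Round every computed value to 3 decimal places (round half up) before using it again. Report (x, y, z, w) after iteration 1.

Iteration 1:
  x: GS value = (-6 - (-3)·0.000 - (1)·0.000 - (-2)·0.000) / (9) = -0.667;  x ← (1−ω)·0.000 + ω·-0.667 = -0.467
  y: GS value = (-7 - (-2)·-0.467 - (-3)·0.000 - (-1)·0.000) / (10) = -0.793;  y ← (1−ω)·0.000 + ω·-0.793 = -0.555
  z: GS value = (-3 - (1)·-0.467 - (-4)·-0.555 - (4)·0.000) / (13) = -0.366;  z ← (1−ω)·0.000 + ω·-0.366 = -0.256
  w: GS value = (-10 - (3)·-0.467 - (-1)·-0.555 - (2)·-0.256) / (10) = -0.864;  w ← (1−ω)·0.000 + ω·-0.864 = -0.605

(-0.467, -0.555, -0.256, -0.605)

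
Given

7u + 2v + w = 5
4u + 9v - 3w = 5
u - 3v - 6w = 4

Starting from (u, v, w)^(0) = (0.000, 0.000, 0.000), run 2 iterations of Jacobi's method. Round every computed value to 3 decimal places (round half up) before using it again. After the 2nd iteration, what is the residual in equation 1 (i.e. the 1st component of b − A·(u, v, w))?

1.237

Iteration 1:
  u = (5 - (2)·0.000 - (1)·0.000) / (7) = 0.714
  v = (5 - (4)·0.000 - (-3)·0.000) / (9) = 0.556
  w = (4 - (1)·0.000 - (-3)·0.000) / (-6) = -0.667
Iteration 2:
  u = (5 - (2)·0.556 - (1)·-0.667) / (7) = 0.651
  v = (5 - (4)·0.714 - (-3)·-0.667) / (9) = 0.016
  w = (4 - (1)·0.714 - (-3)·0.556) / (-6) = -0.826
Residual b − A·x = (1.237, -0.226, -1.559)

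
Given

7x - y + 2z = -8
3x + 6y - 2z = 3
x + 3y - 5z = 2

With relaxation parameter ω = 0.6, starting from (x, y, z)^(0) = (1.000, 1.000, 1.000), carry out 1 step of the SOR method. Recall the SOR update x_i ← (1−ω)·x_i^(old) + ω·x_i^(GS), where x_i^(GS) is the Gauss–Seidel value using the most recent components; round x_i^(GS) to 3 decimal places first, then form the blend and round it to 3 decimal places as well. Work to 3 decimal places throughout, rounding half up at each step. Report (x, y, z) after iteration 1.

(-0.372, 1.011, 0.479)

Iteration 1:
  x: GS value = (-8 - (-1)·1.000 - (2)·1.000) / (7) = -1.286;  x ← (1−ω)·1.000 + ω·-1.286 = -0.372
  y: GS value = (3 - (3)·-0.372 - (-2)·1.000) / (6) = 1.019;  y ← (1−ω)·1.000 + ω·1.019 = 1.011
  z: GS value = (2 - (1)·-0.372 - (3)·1.011) / (-5) = 0.132;  z ← (1−ω)·1.000 + ω·0.132 = 0.479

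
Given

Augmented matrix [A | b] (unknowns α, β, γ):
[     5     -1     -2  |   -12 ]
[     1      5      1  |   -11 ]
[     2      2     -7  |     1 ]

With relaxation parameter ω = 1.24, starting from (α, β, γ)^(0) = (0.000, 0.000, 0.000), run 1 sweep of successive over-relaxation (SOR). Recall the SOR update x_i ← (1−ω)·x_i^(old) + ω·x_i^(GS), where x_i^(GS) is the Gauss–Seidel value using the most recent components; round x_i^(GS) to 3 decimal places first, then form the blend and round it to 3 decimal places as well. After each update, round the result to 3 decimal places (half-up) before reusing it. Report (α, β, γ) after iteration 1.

Iteration 1:
  α: GS value = (-12 - (-1)·0.000 - (-2)·0.000) / (5) = -2.400;  α ← (1−ω)·0.000 + ω·-2.400 = -2.976
  β: GS value = (-11 - (1)·-2.976 - (1)·0.000) / (5) = -1.605;  β ← (1−ω)·0.000 + ω·-1.605 = -1.990
  γ: GS value = (1 - (2)·-2.976 - (2)·-1.990) / (-7) = -1.562;  γ ← (1−ω)·0.000 + ω·-1.562 = -1.937

(-2.976, -1.990, -1.937)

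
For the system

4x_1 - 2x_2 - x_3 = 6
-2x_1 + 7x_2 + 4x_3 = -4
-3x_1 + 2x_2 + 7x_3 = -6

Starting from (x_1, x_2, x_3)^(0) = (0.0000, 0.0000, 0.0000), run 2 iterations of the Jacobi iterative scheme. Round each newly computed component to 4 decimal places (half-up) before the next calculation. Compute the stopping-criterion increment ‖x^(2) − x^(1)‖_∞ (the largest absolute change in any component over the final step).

0.9183

Iteration 1:
  x_1 = (6 - (-2)·0.0000 - (-1)·0.0000) / (4) = 1.5000
  x_2 = (-4 - (-2)·0.0000 - (4)·0.0000) / (7) = -0.5714
  x_3 = (-6 - (-3)·0.0000 - (2)·0.0000) / (7) = -0.8571
Iteration 2:
  x_1 = (6 - (-2)·-0.5714 - (-1)·-0.8571) / (4) = 1.0000
  x_2 = (-4 - (-2)·1.5000 - (4)·-0.8571) / (7) = 0.3469
  x_3 = (-6 - (-3)·1.5000 - (2)·-0.5714) / (7) = -0.0510
Change: (-0.5000, 0.9183, 0.8061) → max |·| = 0.9183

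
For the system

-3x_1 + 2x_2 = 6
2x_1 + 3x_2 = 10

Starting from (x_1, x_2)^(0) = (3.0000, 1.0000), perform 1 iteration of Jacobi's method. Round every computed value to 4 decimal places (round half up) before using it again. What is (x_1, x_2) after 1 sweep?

(-1.3333, 1.3333)

Iteration 1:
  x_1 = (6 - (2)·1.0000) / (-3) = -1.3333
  x_2 = (10 - (2)·3.0000) / (3) = 1.3333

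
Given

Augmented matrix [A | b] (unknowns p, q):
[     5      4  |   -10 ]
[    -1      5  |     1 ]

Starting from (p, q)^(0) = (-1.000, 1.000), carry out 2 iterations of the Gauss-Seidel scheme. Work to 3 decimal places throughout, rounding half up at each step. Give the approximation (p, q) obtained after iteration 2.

(-1.712, -0.142)

Iteration 1:
  p = (-10 - (4)·1.000) / (5) = -2.800
  q = (1 - (-1)·-2.800) / (5) = -0.360
Iteration 2:
  p = (-10 - (4)·-0.360) / (5) = -1.712
  q = (1 - (-1)·-1.712) / (5) = -0.142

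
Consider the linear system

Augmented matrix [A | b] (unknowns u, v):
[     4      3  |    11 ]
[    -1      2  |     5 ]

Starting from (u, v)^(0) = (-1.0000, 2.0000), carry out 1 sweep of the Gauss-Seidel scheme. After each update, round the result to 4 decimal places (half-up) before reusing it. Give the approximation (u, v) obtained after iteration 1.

(1.2500, 3.1250)

Iteration 1:
  u = (11 - (3)·2.0000) / (4) = 1.2500
  v = (5 - (-1)·1.2500) / (2) = 3.1250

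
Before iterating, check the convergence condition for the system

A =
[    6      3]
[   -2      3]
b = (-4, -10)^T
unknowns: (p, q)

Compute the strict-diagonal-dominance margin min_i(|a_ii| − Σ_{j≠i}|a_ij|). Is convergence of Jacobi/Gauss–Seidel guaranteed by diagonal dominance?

1

row 1: |6| − (3) = 3
row 2: |3| − (2) = 1
minimum over rows = 1 → strictly diagonally dominant (convergence guaranteed)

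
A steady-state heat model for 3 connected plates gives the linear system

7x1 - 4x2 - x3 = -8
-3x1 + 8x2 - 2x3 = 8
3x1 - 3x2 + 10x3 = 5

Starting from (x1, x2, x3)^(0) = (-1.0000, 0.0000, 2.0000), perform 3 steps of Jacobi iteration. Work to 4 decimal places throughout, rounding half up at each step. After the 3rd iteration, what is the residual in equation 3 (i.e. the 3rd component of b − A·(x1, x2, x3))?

Iteration 1:
  x1 = (-8 - (-4)·0.0000 - (-1)·2.0000) / (7) = -0.8571
  x2 = (8 - (-3)·-1.0000 - (-2)·2.0000) / (8) = 1.1250
  x3 = (5 - (3)·-1.0000 - (-3)·0.0000) / (10) = 0.8000
Iteration 2:
  x1 = (-8 - (-4)·1.1250 - (-1)·0.8000) / (7) = -0.3857
  x2 = (8 - (-3)·-0.8571 - (-2)·0.8000) / (8) = 0.8786
  x3 = (5 - (3)·-0.8571 - (-3)·1.1250) / (10) = 1.0946
Iteration 3:
  x1 = (-8 - (-4)·0.8786 - (-1)·1.0946) / (7) = -0.4844
  x2 = (8 - (-3)·-0.3857 - (-2)·1.0946) / (8) = 1.1290
  x3 = (5 - (3)·-0.3857 - (-3)·0.8786) / (10) = 0.8793
Residual b − A·x = (0.7861, -0.7266, 1.0472)

1.0472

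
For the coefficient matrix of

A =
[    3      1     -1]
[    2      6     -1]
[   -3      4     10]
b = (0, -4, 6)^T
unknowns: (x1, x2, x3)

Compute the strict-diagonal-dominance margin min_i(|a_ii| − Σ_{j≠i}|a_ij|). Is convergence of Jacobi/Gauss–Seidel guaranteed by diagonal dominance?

row 1: |3| − (1+1) = 1
row 2: |6| − (2+1) = 3
row 3: |10| − (3+4) = 3
minimum over rows = 1 → strictly diagonally dominant (convergence guaranteed)

1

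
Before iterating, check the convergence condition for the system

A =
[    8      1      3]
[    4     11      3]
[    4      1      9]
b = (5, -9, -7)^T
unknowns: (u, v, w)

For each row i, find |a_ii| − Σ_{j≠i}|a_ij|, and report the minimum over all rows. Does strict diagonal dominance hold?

4

row 1: |8| − (1+3) = 4
row 2: |11| − (4+3) = 4
row 3: |9| − (4+1) = 4
minimum over rows = 4 → strictly diagonally dominant (convergence guaranteed)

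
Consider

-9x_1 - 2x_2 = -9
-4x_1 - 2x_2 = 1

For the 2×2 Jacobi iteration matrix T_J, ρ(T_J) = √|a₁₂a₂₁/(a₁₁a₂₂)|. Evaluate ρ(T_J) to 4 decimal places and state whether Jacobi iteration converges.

a₁₂a₂₁/(a₁₁a₂₂) = (-2)·(-4) / ((-9)·(-2)) = 0.444444
ρ = √|0.444444| = √0.444444 = 0.6667
ρ < 1, so Jacobi converges

0.6667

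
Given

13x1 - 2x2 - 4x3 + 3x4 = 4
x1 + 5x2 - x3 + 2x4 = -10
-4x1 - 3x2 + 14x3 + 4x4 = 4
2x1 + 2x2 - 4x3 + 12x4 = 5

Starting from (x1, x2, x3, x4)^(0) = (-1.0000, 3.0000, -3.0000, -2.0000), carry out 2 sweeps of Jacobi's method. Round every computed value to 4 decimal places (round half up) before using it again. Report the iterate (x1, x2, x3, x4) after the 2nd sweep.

(0.6467, -1.4520, 0.2927, 1.0368)

Iteration 1:
  x1 = (4 - (-2)·3.0000 - (-4)·-3.0000 - (3)·-2.0000) / (13) = 0.3077
  x2 = (-10 - (1)·-1.0000 - (-1)·-3.0000 - (2)·-2.0000) / (5) = -1.6000
  x3 = (4 - (-4)·-1.0000 - (-3)·3.0000 - (4)·-2.0000) / (14) = 1.2143
  x4 = (5 - (2)·-1.0000 - (2)·3.0000 - (-4)·-3.0000) / (12) = -0.9167
Iteration 2:
  x1 = (4 - (-2)·-1.6000 - (-4)·1.2143 - (3)·-0.9167) / (13) = 0.6467
  x2 = (-10 - (1)·0.3077 - (-1)·1.2143 - (2)·-0.9167) / (5) = -1.4520
  x3 = (4 - (-4)·0.3077 - (-3)·-1.6000 - (4)·-0.9167) / (14) = 0.2927
  x4 = (5 - (2)·0.3077 - (2)·-1.6000 - (-4)·1.2143) / (12) = 1.0368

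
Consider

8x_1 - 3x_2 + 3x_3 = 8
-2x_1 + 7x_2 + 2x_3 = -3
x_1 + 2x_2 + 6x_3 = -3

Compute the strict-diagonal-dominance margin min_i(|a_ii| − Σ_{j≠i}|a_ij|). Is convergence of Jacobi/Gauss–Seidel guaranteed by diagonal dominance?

row 1: |8| − (3+3) = 2
row 2: |7| − (2+2) = 3
row 3: |6| − (1+2) = 3
minimum over rows = 2 → strictly diagonally dominant (convergence guaranteed)

2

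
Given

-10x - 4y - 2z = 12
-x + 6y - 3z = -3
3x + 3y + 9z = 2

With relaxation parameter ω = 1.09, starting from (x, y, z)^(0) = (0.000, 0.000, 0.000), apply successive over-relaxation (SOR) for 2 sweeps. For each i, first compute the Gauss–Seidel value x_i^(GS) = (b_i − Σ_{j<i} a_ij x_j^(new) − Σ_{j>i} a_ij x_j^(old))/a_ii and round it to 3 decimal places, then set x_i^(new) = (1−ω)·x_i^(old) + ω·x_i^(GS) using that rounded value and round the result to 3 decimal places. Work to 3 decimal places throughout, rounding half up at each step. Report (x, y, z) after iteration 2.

Iteration 1:
  x: GS value = (12 - (-4)·0.000 - (-2)·0.000) / (-10) = -1.200;  x ← (1−ω)·0.000 + ω·-1.200 = -1.308
  y: GS value = (-3 - (-1)·-1.308 - (-3)·0.000) / (6) = -0.718;  y ← (1−ω)·0.000 + ω·-0.718 = -0.783
  z: GS value = (2 - (3)·-1.308 - (3)·-0.783) / (9) = 0.919;  z ← (1−ω)·0.000 + ω·0.919 = 1.002
Iteration 2:
  x: GS value = (12 - (-4)·-0.783 - (-2)·1.002) / (-10) = -1.087;  x ← (1−ω)·-1.308 + ω·-1.087 = -1.067
  y: GS value = (-3 - (-1)·-1.067 - (-3)·1.002) / (6) = -0.177;  y ← (1−ω)·-0.783 + ω·-0.177 = -0.122
  z: GS value = (2 - (3)·-1.067 - (3)·-0.122) / (9) = 0.619;  z ← (1−ω)·1.002 + ω·0.619 = 0.585

(-1.067, -0.122, 0.585)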